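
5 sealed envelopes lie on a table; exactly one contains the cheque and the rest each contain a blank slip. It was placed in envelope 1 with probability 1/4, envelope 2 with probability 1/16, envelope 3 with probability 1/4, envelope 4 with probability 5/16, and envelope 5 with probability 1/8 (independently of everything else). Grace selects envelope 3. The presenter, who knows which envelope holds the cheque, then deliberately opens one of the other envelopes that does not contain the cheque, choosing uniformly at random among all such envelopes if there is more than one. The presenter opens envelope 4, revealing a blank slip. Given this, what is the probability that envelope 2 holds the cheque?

1/10

Condition on the true location of the cheque.
If it is in envelope 1 (prior 1/4): the presenter has 3 equally likely choices, so probability 1/3; weight (1/4)·(1/3) = 1/12.
If it is in envelope 2 (prior 1/16): the presenter has 3 equally likely choices, so probability 1/3; weight (1/16)·(1/3) = 1/48.
If it is in envelope 3 (prior 1/4): the presenter has 4 equally likely choices, so probability 1/4; weight (1/4)·(1/4) = 1/16.
If it is in envelope 4 (prior 5/16): the presenter opened envelope 4, so this case is ruled out; weight (5/16)·0 = 0.
If it is in envelope 5 (prior 1/8): the presenter has 3 equally likely choices, so probability 1/3; weight (1/8)·(1/3) = 1/24.
The weights sum to 5/24.
So P(the cheque in envelope 2 | the presenter opened envelope 4) = (1/48) / (5/24) = 1/10.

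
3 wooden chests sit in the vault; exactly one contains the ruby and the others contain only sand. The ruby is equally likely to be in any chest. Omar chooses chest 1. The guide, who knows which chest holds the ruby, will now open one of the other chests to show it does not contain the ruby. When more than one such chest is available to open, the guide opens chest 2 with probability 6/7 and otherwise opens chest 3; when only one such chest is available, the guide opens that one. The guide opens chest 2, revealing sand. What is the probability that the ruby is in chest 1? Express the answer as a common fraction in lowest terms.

6/13

Consider each possible location of the ruby in turn.
If it is in chest 1 (prior 1/3): chest 2 is available, opened with probability 6/7; weight (1/3)·(6/7) = 2/7.
If it is in chest 2 (prior 1/3): the guide opened chest 2, so this case is ruled out; weight (1/3)·0 = 0.
If it is in chest 3 (prior 1/3): only chest 2 is available, probability 1; weight (1/3)·1 = 1/3.
The weights sum to 13/21.
So P(the ruby in chest 1 | the guide opened chest 2) = (2/7) / (13/21) = 6/13.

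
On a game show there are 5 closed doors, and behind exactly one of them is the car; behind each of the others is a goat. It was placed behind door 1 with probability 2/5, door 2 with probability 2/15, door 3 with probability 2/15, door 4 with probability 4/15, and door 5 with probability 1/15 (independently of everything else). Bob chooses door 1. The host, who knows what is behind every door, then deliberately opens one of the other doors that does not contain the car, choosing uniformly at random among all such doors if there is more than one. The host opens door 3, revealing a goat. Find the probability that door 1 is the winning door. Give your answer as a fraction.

9/23

Apply Bayes' rule, conditioning on where the car actually is.
If it is behind door 1 (prior 2/5): the host has 4 equally likely choices, so probability 1/4; weight (2/5)·(1/4) = 1/10.
If it is behind door 2 (prior 2/15): the host has 3 equally likely choices, so probability 1/3; weight (2/15)·(1/3) = 2/45.
If it is behind door 3 (prior 2/15): the host opened door 3, so this case is ruled out; weight (2/15)·0 = 0.
If it is behind door 4 (prior 4/15): the host has 3 equally likely choices, so probability 1/3; weight (4/15)·(1/3) = 4/45.
If it is behind door 5 (prior 1/15): the host has 3 equally likely choices, so probability 1/3; weight (1/15)·(1/3) = 1/45.
The weights sum to 23/90.
So P(the car behind door 1 | the host opened door 3) = (1/10) / (23/90) = 9/23.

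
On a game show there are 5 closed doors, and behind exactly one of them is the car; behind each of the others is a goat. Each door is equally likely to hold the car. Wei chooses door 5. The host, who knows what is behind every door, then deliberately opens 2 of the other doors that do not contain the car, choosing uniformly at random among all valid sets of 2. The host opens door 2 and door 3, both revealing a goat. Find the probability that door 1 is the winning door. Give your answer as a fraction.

Apply Bayes' rule, conditioning on where the car actually is.
If it is behind either of doors 1 and 4 (prior 1/5 each): the host has 3 equally likely choices, so probability 1/3; weight (1/5)·(1/3) = 1/15 each.
If it is behind either of doors 2 and 3 (prior 1/5 each): that door was opened and seen not to hold the prize — ruled out; weight (1/5)·0 = 0 each.
If it is behind door 5 (prior 1/5): the host has 6 equally likely choices, so probability 1/6; weight (1/5)·(1/6) = 1/30.
The weights sum to 1/6.
So P(the car behind door 1 | the host opened door 2 and door 3) = (1/15) / (1/6) = 2/5.

2/5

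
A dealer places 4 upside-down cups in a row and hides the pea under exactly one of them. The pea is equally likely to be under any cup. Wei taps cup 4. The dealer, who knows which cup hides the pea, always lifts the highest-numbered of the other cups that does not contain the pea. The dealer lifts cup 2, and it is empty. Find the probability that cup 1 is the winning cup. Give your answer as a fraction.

0

Apply Bayes' rule, conditioning on where the pea actually is.
If it is under either of cups 1 and 4 (prior 1/4 each): the dealer would have opened cup 3 instead, probability 0; weight (1/4)·0 = 0 each.
If it is under cup 2 (prior 1/4): the dealer opened cup 2, so this case is ruled out; weight (1/4)·0 = 0.
If it is under cup 3 (prior 1/4): cup 2 is the highest-numbered option available, probability 1; weight (1/4)·1 = 1/4.
The weights sum to 1/4.
So P(the pea under cup 1 | the dealer opened cup 2) = 0 / (1/4) = 0.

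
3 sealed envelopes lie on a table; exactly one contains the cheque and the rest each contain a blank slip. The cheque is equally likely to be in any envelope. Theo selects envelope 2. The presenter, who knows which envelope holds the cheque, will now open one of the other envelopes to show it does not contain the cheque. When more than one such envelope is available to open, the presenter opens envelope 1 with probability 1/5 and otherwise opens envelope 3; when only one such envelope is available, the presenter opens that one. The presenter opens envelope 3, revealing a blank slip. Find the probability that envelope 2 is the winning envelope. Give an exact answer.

Condition on the true location of the cheque.
If it is in envelope 1 (prior 1/3): only envelope 3 is available, probability 1; weight (1/3)·1 = 1/3.
If it is in envelope 2 (prior 1/3): envelope 1 is available but not opened, probability 4/5; weight (1/3)·(4/5) = 4/15.
If it is in envelope 3 (prior 1/3): the presenter opened envelope 3, so this case is ruled out; weight (1/3)·0 = 0.
The weights sum to 3/5.
So P(the cheque in envelope 2 | the presenter opened envelope 3) = (4/15) / (3/5) = 4/9.

4/9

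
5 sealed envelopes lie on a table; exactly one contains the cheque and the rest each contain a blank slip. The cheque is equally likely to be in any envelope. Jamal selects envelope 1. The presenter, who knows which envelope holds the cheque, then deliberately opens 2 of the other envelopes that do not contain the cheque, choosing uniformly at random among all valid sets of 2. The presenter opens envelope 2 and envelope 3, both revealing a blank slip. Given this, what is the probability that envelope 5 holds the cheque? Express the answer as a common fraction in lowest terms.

2/5

Apply Bayes' rule, conditioning on where the cheque actually is.
If it is in envelope 1 (prior 1/5): the presenter has 6 equally likely choices, so probability 1/6; weight (1/5)·(1/6) = 1/30.
If it is in either of envelopes 2 and 3 (prior 1/5 each): that envelope was opened and seen not to hold the prize — ruled out; weight (1/5)·0 = 0 each.
If it is in either of envelopes 4 and 5 (prior 1/5 each): the presenter has 3 equally likely choices, so probability 1/3; weight (1/5)·(1/3) = 1/15 each.
The weights sum to 1/6.
So P(the cheque in envelope 5 | the presenter opened envelope 2 and envelope 3) = (1/15) / (1/6) = 2/5.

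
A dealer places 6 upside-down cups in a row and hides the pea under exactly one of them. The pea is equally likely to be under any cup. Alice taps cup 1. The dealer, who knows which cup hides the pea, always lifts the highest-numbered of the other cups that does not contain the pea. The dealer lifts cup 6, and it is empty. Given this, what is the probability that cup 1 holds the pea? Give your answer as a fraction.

Condition on the true location of the pea.
If it is under any of cups 1, 2, 3, 4, and 5 (prior 1/6 each): cup 6 is the highest-numbered option available, probability 1; weight (1/6)·1 = 1/6 each.
If it is under cup 6 (prior 1/6): the dealer opened cup 6, so this case is ruled out; weight (1/6)·0 = 0.
The weights sum to 5/6.
So P(the pea under cup 1 | the dealer opened cup 6) = (1/6) / (5/6) = 1/5.

1/5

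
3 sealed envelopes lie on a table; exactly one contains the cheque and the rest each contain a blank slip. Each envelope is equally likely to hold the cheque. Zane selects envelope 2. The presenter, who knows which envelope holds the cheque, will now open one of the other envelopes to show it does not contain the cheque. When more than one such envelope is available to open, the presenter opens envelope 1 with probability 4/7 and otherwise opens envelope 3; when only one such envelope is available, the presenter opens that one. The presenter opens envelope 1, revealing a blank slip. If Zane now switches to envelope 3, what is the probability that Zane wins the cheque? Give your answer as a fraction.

Condition on the true location of the cheque.
If it is in envelope 1 (prior 1/3): the presenter opened envelope 1, so this case is ruled out; weight (1/3)·0 = 0.
If it is in envelope 2 (prior 1/3): envelope 1 is available, opened with probability 4/7; weight (1/3)·(4/7) = 4/21.
If it is in envelope 3 (prior 1/3): only envelope 1 is available, probability 1; weight (1/3)·1 = 1/3.
The weights sum to 11/21.
So P(the cheque in envelope 3 | the presenter opened envelope 1) = (1/3) / (11/21) = 7/11.

7/11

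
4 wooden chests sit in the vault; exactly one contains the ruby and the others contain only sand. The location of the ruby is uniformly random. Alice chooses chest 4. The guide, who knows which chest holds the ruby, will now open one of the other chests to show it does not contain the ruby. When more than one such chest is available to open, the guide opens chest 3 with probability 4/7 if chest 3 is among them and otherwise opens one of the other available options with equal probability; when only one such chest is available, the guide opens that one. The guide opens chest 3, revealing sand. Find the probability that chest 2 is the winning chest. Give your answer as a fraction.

1/3

Apply Bayes' rule, conditioning on where the ruby actually is.
If it is in any of chests 1, 2, and 4 (prior 1/4 each): chest 3 is available, opened with probability 4/7; weight (1/4)·(4/7) = 1/7 each.
If it is in chest 3 (prior 1/4): the guide opened chest 3, so this case is ruled out; weight (1/4)·0 = 0.
The weights sum to 3/7.
So P(the ruby in chest 2 | the guide opened chest 3) = (1/7) / (3/7) = 1/3.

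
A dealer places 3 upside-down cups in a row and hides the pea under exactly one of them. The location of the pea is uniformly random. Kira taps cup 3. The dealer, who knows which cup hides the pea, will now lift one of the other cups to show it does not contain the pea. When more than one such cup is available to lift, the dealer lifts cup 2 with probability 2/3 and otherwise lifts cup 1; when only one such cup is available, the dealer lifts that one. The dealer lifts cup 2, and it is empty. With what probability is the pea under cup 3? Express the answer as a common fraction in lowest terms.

2/5

Condition on the true location of the pea.
If it is under cup 1 (prior 1/3): only cup 2 is available, probability 1; weight (1/3)·1 = 1/3.
If it is under cup 2 (prior 1/3): the dealer opened cup 2, so this case is ruled out; weight (1/3)·0 = 0.
If it is under cup 3 (prior 1/3): cup 2 is available, opened with probability 2/3; weight (1/3)·(2/3) = 2/9.
The weights sum to 5/9.
So P(the pea under cup 3 | the dealer opened cup 2) = (2/9) / (5/9) = 2/5.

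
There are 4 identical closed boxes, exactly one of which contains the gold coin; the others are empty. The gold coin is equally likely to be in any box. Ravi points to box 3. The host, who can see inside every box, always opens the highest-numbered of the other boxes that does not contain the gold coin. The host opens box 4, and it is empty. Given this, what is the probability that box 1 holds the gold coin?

Consider each possible location of the gold coin in turn.
If it is in any of boxes 1, 2, and 3 (prior 1/4 each): box 4 is the highest-numbered option available, probability 1; weight (1/4)·1 = 1/4 each.
If it is in box 4 (prior 1/4): the host opened box 4, so this case is ruled out; weight (1/4)·0 = 0.
The weights sum to 3/4.
So P(the gold coin in box 1 | the host opened box 4) = (1/4) / (3/4) = 1/3.

1/3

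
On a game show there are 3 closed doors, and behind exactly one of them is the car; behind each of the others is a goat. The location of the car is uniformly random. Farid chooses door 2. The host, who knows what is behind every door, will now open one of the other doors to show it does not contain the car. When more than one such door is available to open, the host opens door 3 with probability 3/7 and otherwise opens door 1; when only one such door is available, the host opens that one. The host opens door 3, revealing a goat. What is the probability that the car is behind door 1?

7/10

Condition on the true location of the car.
If it is behind door 1 (prior 1/3): only door 3 is available, probability 1; weight (1/3)·1 = 1/3.
If it is behind door 2 (prior 1/3): door 3 is available, opened with probability 3/7; weight (1/3)·(3/7) = 1/7.
If it is behind door 3 (prior 1/3): the host opened door 3, so this case is ruled out; weight (1/3)·0 = 0.
The weights sum to 10/21.
So P(the car behind door 1 | the host opened door 3) = (1/3) / (10/21) = 7/10.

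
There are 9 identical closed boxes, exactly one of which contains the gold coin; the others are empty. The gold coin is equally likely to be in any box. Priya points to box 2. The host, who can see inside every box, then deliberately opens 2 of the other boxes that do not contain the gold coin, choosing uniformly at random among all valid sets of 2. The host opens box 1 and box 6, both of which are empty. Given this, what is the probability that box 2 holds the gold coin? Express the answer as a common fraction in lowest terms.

Consider each possible location of the gold coin in turn.
If it is in either of boxes 1 and 6 (prior 1/9 each): that box was opened and seen not to hold the prize — ruled out; weight (1/9)·0 = 0 each.
If it is in box 2 (prior 1/9): the host has 28 equally likely choices, so probability 1/28; weight (1/9)·(1/28) = 1/252.
If it is in any of boxes 3, 4, 5, 7, 8, and 9 (prior 1/9 each): the host has 21 equally likely choices, so probability 1/21; weight (1/9)·(1/21) = 1/189 each.
The weights sum to 1/28.
So P(the gold coin in box 2 | the host opened box 1 and box 6) = (1/252) / (1/28) = 1/9.

1/9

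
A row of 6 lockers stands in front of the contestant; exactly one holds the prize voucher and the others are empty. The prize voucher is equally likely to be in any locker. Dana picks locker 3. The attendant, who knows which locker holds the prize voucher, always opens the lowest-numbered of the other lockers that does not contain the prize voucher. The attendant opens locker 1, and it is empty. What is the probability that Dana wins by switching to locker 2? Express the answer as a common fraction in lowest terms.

1/5

Consider each possible location of the prize voucher in turn.
If it is in locker 1 (prior 1/6): the attendant opened locker 1, so this case is ruled out; weight (1/6)·0 = 0.
If it is in any of lockers 2, 3, 4, 5, and 6 (prior 1/6 each): locker 1 is the lowest-numbered option available, probability 1; weight (1/6)·1 = 1/6 each.
The weights sum to 5/6.
So P(the prize voucher in locker 2 | the attendant opened locker 1) = (1/6) / (5/6) = 1/5.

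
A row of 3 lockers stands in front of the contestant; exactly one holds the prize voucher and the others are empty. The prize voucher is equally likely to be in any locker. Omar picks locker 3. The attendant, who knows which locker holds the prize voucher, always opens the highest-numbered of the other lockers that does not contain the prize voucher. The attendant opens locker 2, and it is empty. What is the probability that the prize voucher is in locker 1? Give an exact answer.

1/2

Condition on the true location of the prize voucher.
If it is in either of lockers 1 and 3 (prior 1/3 each): locker 2 is the highest-numbered option available, probability 1; weight (1/3)·1 = 1/3 each.
If it is in locker 2 (prior 1/3): the attendant opened locker 2, so this case is ruled out; weight (1/3)·0 = 0.
The weights sum to 2/3.
So P(the prize voucher in locker 1 | the attendant opened locker 2) = (1/3) / (2/3) = 1/2.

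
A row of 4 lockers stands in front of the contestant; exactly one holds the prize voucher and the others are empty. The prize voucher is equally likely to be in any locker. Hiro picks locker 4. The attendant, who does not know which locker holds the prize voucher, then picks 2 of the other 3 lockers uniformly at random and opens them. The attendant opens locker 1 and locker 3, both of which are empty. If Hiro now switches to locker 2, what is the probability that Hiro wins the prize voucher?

Apply Bayes' rule, conditioning on where the prize voucher actually is.
If it is in either of lockers 1 and 3 (prior 1/4 each): that locker was opened and seen not to hold the prize — ruled out; weight (1/4)·0 = 0 each.
If it is in either of lockers 2 and 4 (prior 1/4 each): the attendant picks exactly this set with probability 1/3 regardless, and none is the prize; weight (1/4)·(1/3) = 1/12 each.
The weights sum to 1/6.
So P(the prize voucher in locker 2 | the attendant opened locker 1 and locker 3) = (1/12) / (1/6) = 1/2.

1/2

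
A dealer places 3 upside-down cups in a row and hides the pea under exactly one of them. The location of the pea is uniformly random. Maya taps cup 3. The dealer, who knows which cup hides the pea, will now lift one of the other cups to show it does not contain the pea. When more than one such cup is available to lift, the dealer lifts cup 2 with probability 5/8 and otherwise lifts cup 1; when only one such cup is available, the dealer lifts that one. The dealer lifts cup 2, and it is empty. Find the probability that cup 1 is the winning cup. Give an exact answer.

Apply Bayes' rule, conditioning on where the pea actually is.
If it is under cup 1 (prior 1/3): only cup 2 is available, probability 1; weight (1/3)·1 = 1/3.
If it is under cup 2 (prior 1/3): the dealer opened cup 2, so this case is ruled out; weight (1/3)·0 = 0.
If it is under cup 3 (prior 1/3): cup 2 is available, opened with probability 5/8; weight (1/3)·(5/8) = 5/24.
The weights sum to 13/24.
So P(the pea under cup 1 | the dealer opened cup 2) = (1/3) / (13/24) = 8/13.

8/13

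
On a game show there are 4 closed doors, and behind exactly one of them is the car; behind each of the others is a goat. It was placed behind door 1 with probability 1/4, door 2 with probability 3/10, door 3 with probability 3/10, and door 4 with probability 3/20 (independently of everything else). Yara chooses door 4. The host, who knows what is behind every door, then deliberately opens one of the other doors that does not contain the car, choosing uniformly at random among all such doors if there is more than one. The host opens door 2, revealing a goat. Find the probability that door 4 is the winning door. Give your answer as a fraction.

2/13

Condition on the true location of the car.
If it is behind door 1 (prior 1/4): the host has 2 equally likely choices, so probability 1/2; weight (1/4)·(1/2) = 1/8.
If it is behind door 2 (prior 3/10): the host opened door 2, so this case is ruled out; weight (3/10)·0 = 0.
If it is behind door 3 (prior 3/10): the host has 2 equally likely choices, so probability 1/2; weight (3/10)·(1/2) = 3/20.
If it is behind door 4 (prior 3/20): the host has 3 equally likely choices, so probability 1/3; weight (3/20)·(1/3) = 1/20.
The weights sum to 13/40.
So P(the car behind door 4 | the host opened door 2) = (1/20) / (13/40) = 2/13.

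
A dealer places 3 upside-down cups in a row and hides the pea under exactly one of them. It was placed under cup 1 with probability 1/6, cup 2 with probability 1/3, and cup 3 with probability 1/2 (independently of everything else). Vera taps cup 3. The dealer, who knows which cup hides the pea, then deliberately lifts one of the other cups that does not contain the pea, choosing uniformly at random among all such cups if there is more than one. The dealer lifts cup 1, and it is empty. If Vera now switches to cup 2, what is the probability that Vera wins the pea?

4/7

Apply Bayes' rule, conditioning on where the pea actually is.
If it is under cup 1 (prior 1/6): the dealer opened cup 1, so this case is ruled out; weight (1/6)·0 = 0.
If it is under cup 2 (prior 1/3): the dealer has no choice, probability 1; weight (1/3)·1 = 1/3.
If it is under cup 3 (prior 1/2): the dealer has 2 equally likely choices, so probability 1/2; weight (1/2)·(1/2) = 1/4.
The weights sum to 7/12.
So P(the pea under cup 2 | the dealer opened cup 1) = (1/3) / (7/12) = 4/7.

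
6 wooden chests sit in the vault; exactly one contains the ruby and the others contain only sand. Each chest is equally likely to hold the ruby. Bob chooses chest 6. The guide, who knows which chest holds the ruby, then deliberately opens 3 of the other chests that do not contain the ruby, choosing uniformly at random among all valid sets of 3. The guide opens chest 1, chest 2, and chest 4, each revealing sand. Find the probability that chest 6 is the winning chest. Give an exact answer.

1/6

Condition on the true location of the ruby.
If it is in any of chests 1, 2, and 4 (prior 1/6 each): that chest was opened and seen not to hold the prize — ruled out; weight (1/6)·0 = 0 each.
If it is in either of chests 3 and 5 (prior 1/6 each): the guide has 4 equally likely choices, so probability 1/4; weight (1/6)·(1/4) = 1/24 each.
If it is in chest 6 (prior 1/6): the guide has 10 equally likely choices, so probability 1/10; weight (1/6)·(1/10) = 1/60.
The weights sum to 1/10.
So P(the ruby in chest 6 | the guide opened chest 1, chest 2, and chest 4) = (1/60) / (1/10) = 1/6.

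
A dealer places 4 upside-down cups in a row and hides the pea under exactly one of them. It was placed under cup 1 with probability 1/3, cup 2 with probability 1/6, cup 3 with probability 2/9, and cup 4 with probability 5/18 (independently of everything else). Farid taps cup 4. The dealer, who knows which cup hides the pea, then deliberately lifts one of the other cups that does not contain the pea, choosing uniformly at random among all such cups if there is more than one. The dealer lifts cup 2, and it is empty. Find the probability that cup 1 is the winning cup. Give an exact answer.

9/20

Apply Bayes' rule, conditioning on where the pea actually is.
If it is under cup 1 (prior 1/3): the dealer has 2 equally likely choices, so probability 1/2; weight (1/3)·(1/2) = 1/6.
If it is under cup 2 (prior 1/6): the dealer opened cup 2, so this case is ruled out; weight (1/6)·0 = 0.
If it is under cup 3 (prior 2/9): the dealer has 2 equally likely choices, so probability 1/2; weight (2/9)·(1/2) = 1/9.
If it is under cup 4 (prior 5/18): the dealer has 3 equally likely choices, so probability 1/3; weight (5/18)·(1/3) = 5/54.
The weights sum to 10/27.
So P(the pea under cup 1 | the dealer opened cup 2) = (1/6) / (10/27) = 9/20.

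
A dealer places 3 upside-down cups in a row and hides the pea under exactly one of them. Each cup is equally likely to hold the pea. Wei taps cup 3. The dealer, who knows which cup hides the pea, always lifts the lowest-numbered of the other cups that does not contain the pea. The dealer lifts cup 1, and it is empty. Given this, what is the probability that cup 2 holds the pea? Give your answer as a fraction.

1/2

Consider each possible location of the pea in turn.
If it is under cup 1 (prior 1/3): the dealer opened cup 1, so this case is ruled out; weight (1/3)·0 = 0.
If it is under either of cups 2 and 3 (prior 1/3 each): cup 1 is the lowest-numbered option available, probability 1; weight (1/3)·1 = 1/3 each.
The weights sum to 2/3.
So P(the pea under cup 2 | the dealer opened cup 1) = (1/3) / (2/3) = 1/2.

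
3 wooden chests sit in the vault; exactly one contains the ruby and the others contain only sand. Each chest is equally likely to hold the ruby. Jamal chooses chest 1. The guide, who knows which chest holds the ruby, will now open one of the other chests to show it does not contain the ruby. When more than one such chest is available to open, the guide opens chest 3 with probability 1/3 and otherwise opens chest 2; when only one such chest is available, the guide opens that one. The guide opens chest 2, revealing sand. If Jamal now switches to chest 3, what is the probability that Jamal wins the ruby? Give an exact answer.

3/5

Apply Bayes' rule, conditioning on where the ruby actually is.
If it is in chest 1 (prior 1/3): chest 3 is available but not opened, probability 2/3; weight (1/3)·(2/3) = 2/9.
If it is in chest 2 (prior 1/3): the guide opened chest 2, so this case is ruled out; weight (1/3)·0 = 0.
If it is in chest 3 (prior 1/3): only chest 2 is available, probability 1; weight (1/3)·1 = 1/3.
The weights sum to 5/9.
So P(the ruby in chest 3 | the guide opened chest 2) = (1/3) / (5/9) = 3/5.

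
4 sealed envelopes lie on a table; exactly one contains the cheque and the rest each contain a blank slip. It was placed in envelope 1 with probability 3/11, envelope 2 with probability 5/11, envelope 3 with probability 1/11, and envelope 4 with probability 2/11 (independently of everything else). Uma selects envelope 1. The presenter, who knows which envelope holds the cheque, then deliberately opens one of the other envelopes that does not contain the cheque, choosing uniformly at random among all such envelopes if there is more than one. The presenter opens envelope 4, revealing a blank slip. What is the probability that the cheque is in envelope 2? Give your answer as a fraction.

5/8

Consider each possible location of the cheque in turn.
If it is in envelope 1 (prior 3/11): the presenter has 3 equally likely choices, so probability 1/3; weight (3/11)·(1/3) = 1/11.
If it is in envelope 2 (prior 5/11): the presenter has 2 equally likely choices, so probability 1/2; weight (5/11)·(1/2) = 5/22.
If it is in envelope 3 (prior 1/11): the presenter has 2 equally likely choices, so probability 1/2; weight (1/11)·(1/2) = 1/22.
If it is in envelope 4 (prior 2/11): the presenter opened envelope 4, so this case is ruled out; weight (2/11)·0 = 0.
The weights sum to 4/11.
So P(the cheque in envelope 2 | the presenter opened envelope 4) = (5/22) / (4/11) = 5/8.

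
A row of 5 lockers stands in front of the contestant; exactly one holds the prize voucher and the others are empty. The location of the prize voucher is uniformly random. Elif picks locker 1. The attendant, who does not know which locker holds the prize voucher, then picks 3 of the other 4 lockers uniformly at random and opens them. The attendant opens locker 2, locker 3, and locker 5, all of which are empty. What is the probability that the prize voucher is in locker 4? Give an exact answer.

Because the attendant chose which lockers to open without knowing where the prize voucher is, the choice is independent of the prize location. Learning that none of the 3 opened lockers holds the prize voucher simply rules out those 3 locations and leaves the remaining 2 lockers still equally likely by symmetry.
So P(the prize voucher in locker 4) = 1/2.

1/2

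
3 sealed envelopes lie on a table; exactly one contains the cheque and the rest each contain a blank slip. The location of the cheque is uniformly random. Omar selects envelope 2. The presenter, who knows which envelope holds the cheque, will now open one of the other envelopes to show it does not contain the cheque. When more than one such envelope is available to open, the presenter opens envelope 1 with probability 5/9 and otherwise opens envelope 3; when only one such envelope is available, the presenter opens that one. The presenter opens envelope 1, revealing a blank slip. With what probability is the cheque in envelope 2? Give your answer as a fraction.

5/14

Apply Bayes' rule, conditioning on where the cheque actually is.
If it is in envelope 1 (prior 1/3): the presenter opened envelope 1, so this case is ruled out; weight (1/3)·0 = 0.
If it is in envelope 2 (prior 1/3): envelope 1 is available, opened with probability 5/9; weight (1/3)·(5/9) = 5/27.
If it is in envelope 3 (prior 1/3): only envelope 1 is available, probability 1; weight (1/3)·1 = 1/3.
The weights sum to 14/27.
So P(the cheque in envelope 2 | the presenter opened envelope 1) = (5/27) / (14/27) = 5/14.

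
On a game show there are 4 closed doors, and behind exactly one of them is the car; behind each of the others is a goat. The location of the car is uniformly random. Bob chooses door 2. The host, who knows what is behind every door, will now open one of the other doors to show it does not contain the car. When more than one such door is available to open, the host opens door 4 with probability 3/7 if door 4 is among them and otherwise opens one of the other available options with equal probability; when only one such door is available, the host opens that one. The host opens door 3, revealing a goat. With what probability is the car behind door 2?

Apply Bayes' rule, conditioning on where the car actually is.
If it is behind door 1 (prior 1/4): door 4 is available but not opened, probability 4/7; weight (1/4)·(4/7) = 1/7.
If it is behind door 2 (prior 1/4): door 4 is available but not opened; door 3 gets probability (1 − 3/7)/2 = 2/7; weight (1/4)·(2/7) = 1/14.
If it is behind door 3 (prior 1/4): the host opened door 3, so this case is ruled out; weight (1/4)·0 = 0.
If it is behind door 4 (prior 1/4): door 4 holds the prize so is unavailable; the host chooses uniformly among the 2 others, probability 1/2; weight (1/4)·(1/2) = 1/8.
The weights sum to 19/56.
So P(the car behind door 2 | the host opened door 3) = (1/14) / (19/56) = 4/19.

4/19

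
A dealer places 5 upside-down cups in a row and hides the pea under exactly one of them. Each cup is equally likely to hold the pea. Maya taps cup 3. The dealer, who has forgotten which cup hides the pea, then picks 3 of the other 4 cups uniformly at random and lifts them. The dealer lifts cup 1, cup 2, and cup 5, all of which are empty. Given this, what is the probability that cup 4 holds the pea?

Consider each possible location of the pea in turn.
If it is under any of cups 1, 2, and 5 (prior 1/5 each): that cup was opened and seen not to hold the prize — ruled out; weight (1/5)·0 = 0 each.
If it is under either of cups 3 and 4 (prior 1/5 each): the dealer picks exactly this set with probability 1/4 regardless, and none is the prize; weight (1/5)·(1/4) = 1/20 each.
The weights sum to 1/10.
So P(the pea under cup 4 | the dealer opened cup 1, cup 2, and cup 5) = (1/20) / (1/10) = 1/2.

1/2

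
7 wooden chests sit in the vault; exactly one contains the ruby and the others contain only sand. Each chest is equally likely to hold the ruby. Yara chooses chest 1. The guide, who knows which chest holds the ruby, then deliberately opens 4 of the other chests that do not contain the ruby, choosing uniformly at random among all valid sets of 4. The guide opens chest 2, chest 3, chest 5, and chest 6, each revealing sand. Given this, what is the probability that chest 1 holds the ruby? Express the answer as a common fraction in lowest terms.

Consider each possible location of the ruby in turn.
If it is in chest 1 (prior 1/7): the guide has 15 equally likely choices, so probability 1/15; weight (1/7)·(1/15) = 1/105.
If it is in any of chests 2, 3, 5, and 6 (prior 1/7 each): that chest was opened and seen not to hold the prize — ruled out; weight (1/7)·0 = 0 each.
If it is in either of chests 4 and 7 (prior 1/7 each): the guide has 5 equally likely choices, so probability 1/5; weight (1/7)·(1/5) = 1/35 each.
The weights sum to 1/15.
So P(the ruby in chest 1 | the guide opened chest 2, chest 3, chest 5, and chest 6) = (1/105) / (1/15) = 1/7.

1/7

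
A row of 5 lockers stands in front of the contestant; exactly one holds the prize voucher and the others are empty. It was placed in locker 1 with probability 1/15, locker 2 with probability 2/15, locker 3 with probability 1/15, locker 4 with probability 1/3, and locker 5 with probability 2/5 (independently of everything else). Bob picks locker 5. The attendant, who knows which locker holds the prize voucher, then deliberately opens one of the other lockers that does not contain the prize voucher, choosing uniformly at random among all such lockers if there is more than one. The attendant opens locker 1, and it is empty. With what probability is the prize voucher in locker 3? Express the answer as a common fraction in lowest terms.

2/25

Apply Bayes' rule, conditioning on where the prize voucher actually is.
If it is in locker 1 (prior 1/15): the attendant opened locker 1, so this case is ruled out; weight (1/15)·0 = 0.
If it is in locker 2 (prior 2/15): the attendant has 3 equally likely choices, so probability 1/3; weight (2/15)·(1/3) = 2/45.
If it is in locker 3 (prior 1/15): the attendant has 3 equally likely choices, so probability 1/3; weight (1/15)·(1/3) = 1/45.
If it is in locker 4 (prior 1/3): the attendant has 3 equally likely choices, so probability 1/3; weight (1/3)·(1/3) = 1/9.
If it is in locker 5 (prior 2/5): the attendant has 4 equally likely choices, so probability 1/4; weight (2/5)·(1/4) = 1/10.
The weights sum to 5/18.
So P(the prize voucher in locker 3 | the attendant opened locker 1) = (1/45) / (5/18) = 2/25.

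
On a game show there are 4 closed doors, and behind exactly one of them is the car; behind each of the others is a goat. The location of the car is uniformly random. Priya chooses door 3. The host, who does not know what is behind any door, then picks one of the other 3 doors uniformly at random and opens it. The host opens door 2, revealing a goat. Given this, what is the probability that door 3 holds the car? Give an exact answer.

Because the host chose which door to open without knowing where the car is, the choice is independent of the prize location. Learning that door 2 does not hold the car simply rules out that one location and leaves the remaining 3 doors still equally likely by symmetry.
So P(the car behind door 3) = 1/3.

1/3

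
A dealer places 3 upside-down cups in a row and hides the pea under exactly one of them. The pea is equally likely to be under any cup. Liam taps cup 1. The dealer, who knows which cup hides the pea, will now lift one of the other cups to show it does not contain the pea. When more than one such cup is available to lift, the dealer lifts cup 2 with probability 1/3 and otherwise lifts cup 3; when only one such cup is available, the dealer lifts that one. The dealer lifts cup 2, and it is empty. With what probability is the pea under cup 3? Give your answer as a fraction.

Condition on the true location of the pea.
If it is under cup 1 (prior 1/3): cup 2 is available, opened with probability 1/3; weight (1/3)·(1/3) = 1/9.
If it is under cup 2 (prior 1/3): the dealer opened cup 2, so this case is ruled out; weight (1/3)·0 = 0.
If it is under cup 3 (prior 1/3): only cup 2 is available, probability 1; weight (1/3)·1 = 1/3.
The weights sum to 4/9.
So P(the pea under cup 3 | the dealer opened cup 2) = (1/3) / (4/9) = 3/4.

3/4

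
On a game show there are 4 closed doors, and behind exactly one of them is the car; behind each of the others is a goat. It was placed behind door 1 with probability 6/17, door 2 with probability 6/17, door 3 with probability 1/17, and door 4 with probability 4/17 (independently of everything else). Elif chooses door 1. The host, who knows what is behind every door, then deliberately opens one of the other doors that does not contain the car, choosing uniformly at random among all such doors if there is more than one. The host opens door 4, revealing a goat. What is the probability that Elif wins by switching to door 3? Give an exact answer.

1/11

Consider each possible location of the car in turn.
If it is behind door 1 (prior 6/17): the host has 3 equally likely choices, so probability 1/3; weight (6/17)·(1/3) = 2/17.
If it is behind door 2 (prior 6/17): the host has 2 equally likely choices, so probability 1/2; weight (6/17)·(1/2) = 3/17.
If it is behind door 3 (prior 1/17): the host has 2 equally likely choices, so probability 1/2; weight (1/17)·(1/2) = 1/34.
If it is behind door 4 (prior 4/17): the host opened door 4, so this case is ruled out; weight (4/17)·0 = 0.
The weights sum to 11/34.
So P(the car behind door 3 | the host opened door 4) = (1/34) / (11/34) = 1/11.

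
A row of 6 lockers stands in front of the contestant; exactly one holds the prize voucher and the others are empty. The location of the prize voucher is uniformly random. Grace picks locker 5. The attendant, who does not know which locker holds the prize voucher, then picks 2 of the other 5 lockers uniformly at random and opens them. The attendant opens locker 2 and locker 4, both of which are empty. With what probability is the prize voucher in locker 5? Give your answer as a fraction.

Apply Bayes' rule, conditioning on where the prize voucher actually is.
If it is in any of lockers 1, 3, 5, and 6 (prior 1/6 each): the attendant picks exactly this set with probability 1/10 regardless, and none is the prize; weight (1/6)·(1/10) = 1/60 each.
If it is in either of lockers 2 and 4 (prior 1/6 each): that locker was opened and seen not to hold the prize — ruled out; weight (1/6)·0 = 0 each.
The weights sum to 1/15.
So P(the prize voucher in locker 5 | the attendant opened locker 2 and locker 4) = (1/60) / (1/15) = 1/4.

1/4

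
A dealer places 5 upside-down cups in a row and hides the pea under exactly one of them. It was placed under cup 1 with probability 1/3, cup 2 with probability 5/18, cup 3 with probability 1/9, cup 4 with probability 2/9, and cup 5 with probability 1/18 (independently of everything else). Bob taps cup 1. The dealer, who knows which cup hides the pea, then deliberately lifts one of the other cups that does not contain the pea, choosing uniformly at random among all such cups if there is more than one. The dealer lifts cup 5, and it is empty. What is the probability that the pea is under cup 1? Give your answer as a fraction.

Consider each possible location of the pea in turn.
If it is under cup 1 (prior 1/3): the dealer has 4 equally likely choices, so probability 1/4; weight (1/3)·(1/4) = 1/12.
If it is under cup 2 (prior 5/18): the dealer has 3 equally likely choices, so probability 1/3; weight (5/18)·(1/3) = 5/54.
If it is under cup 3 (prior 1/9): the dealer has 3 equally likely choices, so probability 1/3; weight (1/9)·(1/3) = 1/27.
If it is under cup 4 (prior 2/9): the dealer has 3 equally likely choices, so probability 1/3; weight (2/9)·(1/3) = 2/27.
If it is under cup 5 (prior 1/18): the dealer opened cup 5, so this case is ruled out; weight (1/18)·0 = 0.
The weights sum to 31/108.
So P(the pea under cup 1 | the dealer opened cup 5) = (1/12) / (31/108) = 9/31.

9/31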